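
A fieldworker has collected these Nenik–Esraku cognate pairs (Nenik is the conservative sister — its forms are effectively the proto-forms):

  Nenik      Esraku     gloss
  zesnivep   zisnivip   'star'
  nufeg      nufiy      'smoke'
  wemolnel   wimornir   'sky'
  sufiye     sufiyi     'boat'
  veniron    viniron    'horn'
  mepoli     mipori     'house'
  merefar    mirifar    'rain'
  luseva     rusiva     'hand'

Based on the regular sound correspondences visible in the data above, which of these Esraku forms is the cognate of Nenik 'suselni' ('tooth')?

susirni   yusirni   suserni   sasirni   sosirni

zesnivep ~ zisnivip, nufeg ~ nufiy — Nenik e corresponds to Esraku i after a consonant, before a consonant other than r, m, n, p, b, f, v.
wemolnel ~ wimornir — Nenik l corresponds to Esraku r after a vowel, before a nasal.
Applying these to Nenik 'suselni':
  suselni → susilni   (e→i after a consonant, before a consonant other than r, m, n, p, b, f, v)
  susilni → susirni   (l→r after a vowel, before a nasal)
So the Esraku cognate is 'susirni'.

susirni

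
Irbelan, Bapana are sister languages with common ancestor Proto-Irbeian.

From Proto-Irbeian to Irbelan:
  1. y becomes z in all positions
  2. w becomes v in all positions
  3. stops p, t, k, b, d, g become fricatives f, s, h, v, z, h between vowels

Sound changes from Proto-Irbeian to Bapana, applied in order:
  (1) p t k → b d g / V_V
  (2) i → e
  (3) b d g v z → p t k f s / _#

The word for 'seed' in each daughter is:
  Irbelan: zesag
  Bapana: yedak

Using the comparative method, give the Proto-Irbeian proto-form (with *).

Position 5: Irbelan has g, Bapana has k. Irbelan preserves g here (none of its changes turn any other segment into g), so the proto-segment is *g.
Position 3: Irbelan has s, Bapana has d. Taking the neighbouring segments as reconstructed: Irbelan s could go back to *t or *s; Bapana d could go back to *t or *d — the one source consistent with every daughter is *t.
Position 1: Irbelan has z, Bapana has y. Bapana preserves y here (none of its changes turn any other segment into y), so the proto-segment is *y.
This points to *yetag. Verify forward in each daughter:
Irbelan: start from *yetag.
  rule 1 (unconditioned shift): yetag → zetag
  rule 2: no change — zetag
  rule 3 (intervocalic lenition): zetag → zesag
  ⇒ Irbelan zesag
Bapana: *yetag > yedag > yedak  (by intervocalic voicing, final devoicing)
No other proto-form is consistent with every reflex, so the reconstruction is *yetag.

*yetag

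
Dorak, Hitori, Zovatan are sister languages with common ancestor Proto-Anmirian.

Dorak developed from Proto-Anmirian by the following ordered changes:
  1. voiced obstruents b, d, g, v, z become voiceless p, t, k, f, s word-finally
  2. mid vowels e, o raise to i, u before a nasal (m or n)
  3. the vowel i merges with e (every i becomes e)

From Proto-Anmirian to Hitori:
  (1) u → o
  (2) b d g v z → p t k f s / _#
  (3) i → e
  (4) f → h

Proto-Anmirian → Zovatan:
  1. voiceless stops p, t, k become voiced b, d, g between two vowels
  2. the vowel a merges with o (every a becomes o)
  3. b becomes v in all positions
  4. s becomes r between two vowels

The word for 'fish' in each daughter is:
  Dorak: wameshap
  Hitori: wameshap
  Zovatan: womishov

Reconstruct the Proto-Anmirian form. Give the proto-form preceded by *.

*wamishab

Position 7: Dorak has a, Hitori has a, Zovatan has o. Dorak preserves a here (none of its changes turn any other segment into a), so the proto-segment is *a.
Position 4: Dorak has e, Hitori has e, Zovatan has i. Zovatan preserves i here (none of its changes turn any other segment into i), so the proto-segment is *i.
This points to *wamishab. Verify forward in each daughter:
Dorak: start from *wamishab.
  rule 1 (final devoicing): wamishab → wamishap
  rule 2: no change — wamishap
  rule 3 (vowel merger): wamishap → wameshap
  ⇒ Dorak wameshap
Hitori: *wamishab > wamishap > wameshap  (by final devoicing, vowel merger)
Zovatan: start from *wamishab.
  rule 1: no change — wamishab
  rule 2 (vowel merger): wamishab → womishob
  rule 3 (unconditioned shift): womishob → womishov
  rule 4: no change — womishov
  ⇒ Zovatan womishov
Only *wamishab yields all of Dorak wameshap, Hitori wameshap, Zovatan womishov.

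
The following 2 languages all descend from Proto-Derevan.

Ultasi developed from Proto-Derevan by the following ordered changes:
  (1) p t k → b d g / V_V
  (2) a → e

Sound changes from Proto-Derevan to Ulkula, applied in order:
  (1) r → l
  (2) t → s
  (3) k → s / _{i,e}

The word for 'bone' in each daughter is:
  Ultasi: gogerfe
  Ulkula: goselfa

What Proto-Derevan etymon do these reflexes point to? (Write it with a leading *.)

Position 3: Ultasi has g, Ulkula has s. Taking the neighbouring segments as reconstructed: Ultasi g could go back to *k or *g; Ulkula s could go back to *t or *k or *s — the one source consistent with every daughter is *k.
Position 7: Ultasi has e, Ulkula has a. Ulkula preserves a here (none of its changes turn any other segment into a), so the proto-segment is *a.
Position 5: Ultasi has r, Ulkula has l. Ultasi preserves r here (none of its changes turn any other segment into r), so the proto-segment is *r.
The remaining positions agree across the daughters. Check the candidate against every language:
Ultasi: *gokerfa
  gokerfa → gogerfa   [intervocalic voicing]
  gogerfa → gogerfe   [vowel merger]
  giving Ultasi gogerfe.
Ulkula: start from *gokerfa.
  rule 1 (unconditioned shift): gokerfa → gokelfa
  rule 2: no change — gokelfa
  rule 3 (palatalisation): gokelfa → goselfa
  ⇒ Ulkula goselfa
Only *gokerfa yields all of Ultasi gogerfe, Ulkula goselfa.

*gokerfa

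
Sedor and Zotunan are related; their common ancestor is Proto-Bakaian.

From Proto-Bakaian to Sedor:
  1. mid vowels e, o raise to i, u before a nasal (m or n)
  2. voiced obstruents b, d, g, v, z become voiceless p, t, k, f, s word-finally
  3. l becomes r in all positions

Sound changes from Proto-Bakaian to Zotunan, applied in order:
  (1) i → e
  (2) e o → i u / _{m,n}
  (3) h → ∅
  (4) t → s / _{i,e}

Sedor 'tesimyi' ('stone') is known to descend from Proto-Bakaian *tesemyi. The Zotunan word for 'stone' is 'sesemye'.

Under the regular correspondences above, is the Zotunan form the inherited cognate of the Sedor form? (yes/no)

Derive the expected Zotunan reflex of *tesemyi:
Zotunan: start from *tesemyi.
  rule 1 (vowel merger): tesemyi → tesemye
  rule 2 (pre-nasal raising): tesemye → tesimye
  rule 3: no change — tesimye
  rule 4 (palatalisation): tesimye → sesimye
  ⇒ Zotunan sesimye
The regular Zotunan reflex would be 'sesimye', but the attested form is 'sesemye'. The correspondence is irregular, so they are not cognates (the Zotunan form has a different source).

no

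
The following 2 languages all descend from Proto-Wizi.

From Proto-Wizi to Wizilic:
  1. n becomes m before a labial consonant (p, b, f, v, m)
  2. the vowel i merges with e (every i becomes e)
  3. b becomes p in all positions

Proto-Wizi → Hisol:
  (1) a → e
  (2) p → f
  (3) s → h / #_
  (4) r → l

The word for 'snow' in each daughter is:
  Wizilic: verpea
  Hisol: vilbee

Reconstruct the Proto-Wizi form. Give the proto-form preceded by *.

*virbea

Position 6: Wizilic has a, Hisol has e. Wizilic preserves a here (none of its changes turn any other segment into a), so the proto-segment is *a.
Position 4: Wizilic has p, Hisol has b. Hisol preserves b here (none of its changes turn any other segment into b), so the proto-segment is *b.
This points to *virbea. Verify forward in each daughter:
Wizilic: *virbea
  virbea (rule 1 does not apply)
  virbea → verbea   [vowel merger]
  verbea → verpea   [unconditioned shift]
  giving Wizilic verpea.
Hisol: start from *virbea.
  rule 1 (vowel merger): virbea → virbee
  rule 2: no change — virbee
  rule 3: no change — virbee
  rule 4 (unconditioned shift): virbee → vilbee
  ⇒ Hisol vilbee
*virbea is the unique common source.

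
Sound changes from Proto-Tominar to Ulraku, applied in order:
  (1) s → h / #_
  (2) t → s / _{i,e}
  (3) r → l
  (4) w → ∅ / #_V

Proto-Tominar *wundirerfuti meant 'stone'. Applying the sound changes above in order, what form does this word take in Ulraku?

Ulraku: *wundirerfuti
  wundirerfuti (rule 1 does not apply)
  wundirerfuti → wundirerfusi   [palatalisation]
  wundirerfusi → wundilelfusi   [unconditioned shift]
  wundilelfusi → undilelfusi   [glide loss]
  giving Ulraku undilelfusi.

undilelfusi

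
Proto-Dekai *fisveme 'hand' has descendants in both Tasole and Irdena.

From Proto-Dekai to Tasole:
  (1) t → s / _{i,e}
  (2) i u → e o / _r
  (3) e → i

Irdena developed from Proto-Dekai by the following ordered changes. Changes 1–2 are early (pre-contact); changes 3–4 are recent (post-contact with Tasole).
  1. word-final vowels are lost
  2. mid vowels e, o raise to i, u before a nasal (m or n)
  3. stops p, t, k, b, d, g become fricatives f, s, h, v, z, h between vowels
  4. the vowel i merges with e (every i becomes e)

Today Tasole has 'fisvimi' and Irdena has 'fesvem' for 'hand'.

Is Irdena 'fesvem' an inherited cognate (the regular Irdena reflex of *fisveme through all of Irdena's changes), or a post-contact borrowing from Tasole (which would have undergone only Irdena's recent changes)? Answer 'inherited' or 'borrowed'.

inherited

If inherited, *fisveme would pass through all of Irdena's changes:
Irdena: start from *fisveme.
  rule 1 (apocope): fisveme → fisvem
  rule 2 (pre-nasal raising): fisvem → fisvim
  rule 3: no change — fisvim
  rule 4 (vowel merger): fisvim → fesvem
  ⇒ Irdena fesvem
If borrowed from Tasole 'fisvimi' after the early changes, it would undergo only the recent ones:
  rule 3 (intervocalic lenition): no change (fisvimi)
  rule 4 (vowel merger): fisvimi → fesveme
  ⇒ as a loan: fesveme
Irdena 'fesvem' matches the inherited outcome exactly, so it is an inherited cognate, not a loan.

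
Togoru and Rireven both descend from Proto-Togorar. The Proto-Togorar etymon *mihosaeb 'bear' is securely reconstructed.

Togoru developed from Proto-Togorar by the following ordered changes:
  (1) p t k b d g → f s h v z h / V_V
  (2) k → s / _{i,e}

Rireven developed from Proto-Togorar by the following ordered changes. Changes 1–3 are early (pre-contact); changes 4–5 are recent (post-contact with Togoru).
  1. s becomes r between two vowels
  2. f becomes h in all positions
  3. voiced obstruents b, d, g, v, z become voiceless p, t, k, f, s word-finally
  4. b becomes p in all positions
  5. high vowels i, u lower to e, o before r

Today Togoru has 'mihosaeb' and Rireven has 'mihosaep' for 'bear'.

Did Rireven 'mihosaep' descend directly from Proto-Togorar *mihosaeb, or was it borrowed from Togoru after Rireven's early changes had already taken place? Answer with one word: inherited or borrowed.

borrowed

If inherited, *mihosaeb would pass through all of Rireven's changes:
Rireven: start from *mihosaeb.
  rule 1 (rhotacism): mihosaeb → mihoraeb
  rule 2: no change — mihoraeb
  rule 3 (final devoicing): mihoraeb → mihoraep
  rule 4: no change — mihoraep
  rule 5: no change — mihoraep
  ⇒ Rireven mihoraep
If borrowed from Togoru 'mihosaeb' after the early changes, it would undergo only the recent ones:
  rule 4 (unconditioned shift): mihosaeb → mihosaep
  rule 5 (pre-rhotic lowering): no change (mihosaep)
  ⇒ as a loan: mihosaep
Rireven 'mihosaep' matches the loan outcome 'mihosaep', not the inherited 'mihoraep' — it skipped the early Rireven changes, so it was borrowed from Togoru.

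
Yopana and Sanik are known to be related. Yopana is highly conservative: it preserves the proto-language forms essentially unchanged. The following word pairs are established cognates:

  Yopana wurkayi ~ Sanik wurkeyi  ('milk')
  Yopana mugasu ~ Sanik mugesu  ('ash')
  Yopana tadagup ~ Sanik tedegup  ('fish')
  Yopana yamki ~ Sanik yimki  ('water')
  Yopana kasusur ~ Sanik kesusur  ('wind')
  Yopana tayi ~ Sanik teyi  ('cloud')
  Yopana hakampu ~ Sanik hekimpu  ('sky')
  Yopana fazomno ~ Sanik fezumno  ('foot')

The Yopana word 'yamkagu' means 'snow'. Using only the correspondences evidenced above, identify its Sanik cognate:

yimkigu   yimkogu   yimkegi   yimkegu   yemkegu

yimkegu

yamki ~ yimki, hakampu ~ hekimpu — Yopana a corresponds to Sanik i after a consonant, before a nasal.
wurkayi ~ wurkeyi, mugasu ~ mugesu — Yopana a corresponds to Sanik e after a consonant, before a consonant other than r, m, n, p, b, f, v.
Applying these to Yopana 'yamkagu':
  yamkagu → yimkagu   (a→i after a consonant, before a nasal)
  yimkagu → yimkegu   (a→e after a consonant, before a consonant other than r, m, n, p, b, f, v)
So the Sanik cognate is 'yimkegu'.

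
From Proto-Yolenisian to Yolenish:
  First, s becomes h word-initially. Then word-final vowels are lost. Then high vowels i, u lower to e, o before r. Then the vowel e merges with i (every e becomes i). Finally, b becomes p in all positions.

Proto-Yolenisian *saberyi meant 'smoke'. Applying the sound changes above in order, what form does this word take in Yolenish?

hapiry

Yolenish: start from *saberyi.
  rule 1 (debuccalisation): saberyi → haberyi
  rule 2 (apocope): haberyi → habery
  rule 3: no change — habery
  rule 4 (vowel merger): habery → habiry
  rule 5 (unconditioned shift): habiry → hapiry
  ⇒ Yolenish hapiry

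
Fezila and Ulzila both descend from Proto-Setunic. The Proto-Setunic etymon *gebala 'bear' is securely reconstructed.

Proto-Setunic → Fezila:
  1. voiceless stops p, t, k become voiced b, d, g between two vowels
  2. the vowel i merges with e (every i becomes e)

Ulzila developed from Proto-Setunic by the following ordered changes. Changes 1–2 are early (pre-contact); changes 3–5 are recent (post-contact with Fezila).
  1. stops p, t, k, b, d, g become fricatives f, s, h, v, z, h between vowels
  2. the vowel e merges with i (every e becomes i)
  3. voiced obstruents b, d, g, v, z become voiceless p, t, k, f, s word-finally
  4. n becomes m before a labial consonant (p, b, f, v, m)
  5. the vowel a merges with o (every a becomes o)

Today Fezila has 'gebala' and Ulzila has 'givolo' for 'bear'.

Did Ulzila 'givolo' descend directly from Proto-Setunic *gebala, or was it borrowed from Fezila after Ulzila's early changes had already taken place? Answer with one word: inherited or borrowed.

If inherited, *gebala would pass through all of Ulzila's changes:
Ulzila: *gebala
  gebala → gevala   [intervocalic lenition]
  gevala → givala   [vowel merger]
  givala (rule 3 does not apply)
  givala (rule 4 does not apply)
  givala → givolo   [vowel merger]
  giving Ulzila givolo.
If borrowed from Fezila 'gebala' after the early changes, it would undergo only the recent ones:
  rule 3 (final devoicing): no change (gebala)
  rule 4 (nasal place assimilation): no change (gebala)
  rule 5 (vowel merger): gebala → gebolo
  ⇒ as a loan: gebolo
Ulzila 'givolo' matches the inherited outcome exactly, so it is an inherited cognate, not a loan.

inherited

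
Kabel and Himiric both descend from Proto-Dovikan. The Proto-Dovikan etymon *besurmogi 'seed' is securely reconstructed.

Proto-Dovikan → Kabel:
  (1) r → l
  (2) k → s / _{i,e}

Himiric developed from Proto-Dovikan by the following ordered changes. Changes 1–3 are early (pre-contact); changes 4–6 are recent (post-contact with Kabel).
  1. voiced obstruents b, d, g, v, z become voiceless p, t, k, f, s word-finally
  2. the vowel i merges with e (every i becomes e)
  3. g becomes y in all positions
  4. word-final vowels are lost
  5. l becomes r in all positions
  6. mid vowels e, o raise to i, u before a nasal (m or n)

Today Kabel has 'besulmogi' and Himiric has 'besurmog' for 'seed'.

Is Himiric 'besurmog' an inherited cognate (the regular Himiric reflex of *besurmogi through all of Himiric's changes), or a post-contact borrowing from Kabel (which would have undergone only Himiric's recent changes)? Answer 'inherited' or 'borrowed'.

borrowed

If inherited, *besurmogi would pass through all of Himiric's changes:
Himiric: start from *besurmogi.
  rule 1: no change — besurmogi
  rule 2 (vowel merger): besurmogi → besurmoge
  rule 3 (unconditioned shift): besurmoge → besurmoye
  rule 4 (apocope): besurmoye → besurmoy
  rule 5: no change — besurmoy
  rule 6: no change — besurmoy
  ⇒ Himiric besurmoy
If borrowed from Kabel 'besulmogi' after the early changes, it would undergo only the recent ones:
  rule 4 (apocope): besulmogi → besulmog
  rule 5 (unconditioned shift): besulmog → besurmog
  rule 6 (pre-nasal raising): no change (besurmog)
  ⇒ as a loan: besurmog
Himiric 'besurmog' matches the loan outcome 'besurmog', not the inherited 'besurmoy' — it skipped the early Himiric changes, so it was borrowed from Kabel.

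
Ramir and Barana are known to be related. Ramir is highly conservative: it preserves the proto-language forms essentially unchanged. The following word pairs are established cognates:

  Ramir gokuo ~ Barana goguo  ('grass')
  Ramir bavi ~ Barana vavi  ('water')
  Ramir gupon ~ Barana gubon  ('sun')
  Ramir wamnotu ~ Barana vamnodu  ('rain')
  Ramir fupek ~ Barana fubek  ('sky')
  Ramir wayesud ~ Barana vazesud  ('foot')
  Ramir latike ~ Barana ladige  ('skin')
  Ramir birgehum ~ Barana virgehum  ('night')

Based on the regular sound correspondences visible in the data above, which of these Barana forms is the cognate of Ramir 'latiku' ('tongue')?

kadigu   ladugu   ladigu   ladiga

ladigu

latike ~ ladige — Ramir t corresponds to Barana d between vowels (before a front vowel).
gokuo ~ goguo — Ramir k corresponds to Barana g between vowels (before a back vowel).
Applying these to Ramir 'latiku':
  latiku → ladiku   (t→d between vowels (before a front vowel))
  ladiku → ladigu   (k→g between vowels (before a back vowel))
So the Barana cognate is 'ladigu'.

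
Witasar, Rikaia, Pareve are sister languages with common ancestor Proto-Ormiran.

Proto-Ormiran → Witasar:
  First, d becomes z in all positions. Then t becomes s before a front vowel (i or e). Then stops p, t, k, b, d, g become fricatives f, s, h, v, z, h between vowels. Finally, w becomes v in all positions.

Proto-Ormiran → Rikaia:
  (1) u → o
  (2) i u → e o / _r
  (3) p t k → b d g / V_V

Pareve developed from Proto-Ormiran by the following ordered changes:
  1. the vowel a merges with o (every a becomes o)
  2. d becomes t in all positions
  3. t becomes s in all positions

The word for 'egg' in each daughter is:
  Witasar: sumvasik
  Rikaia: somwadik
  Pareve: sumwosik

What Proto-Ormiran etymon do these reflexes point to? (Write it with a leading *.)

Position 2: Witasar has u, Rikaia has o, Pareve has u. Witasar preserves u here (none of its changes turn any other segment into u), so the proto-segment is *u.
Position 5: Witasar has a, Rikaia has a, Pareve has o. Witasar preserves a here (none of its changes turn any other segment into a), so the proto-segment is *a.
Position 4: Witasar has v, Rikaia has w, Pareve has w. Rikaia preserves w here (none of its changes turn any other segment into w), so the proto-segment is *w.
Continuing position by position gives *sumwatik; check it forward:
Witasar: *sumwatik
  sumwatik (rule 1 does not apply)
  sumwatik → sumwasik   [palatalisation]
  sumwasik (rule 3 does not apply)
  sumwasik → sumvasik   [unconditioned shift]
  giving Witasar sumvasik.
Rikaia: start from *sumwatik.
  rule 1 (vowel merger): sumwatik → somwatik
  rule 2: no change — somwatik
  rule 3 (intervocalic voicing): somwatik → somwadik
  ⇒ Rikaia somwadik
Pareve: *sumwatik
  sumwatik → sumwotik   [vowel merger]
  sumwotik (rule 2 does not apply)
  sumwotik → sumwosik   [unconditioned shift]
  giving Pareve sumwosik.
*sumwatik is the unique common source.

*sumwatik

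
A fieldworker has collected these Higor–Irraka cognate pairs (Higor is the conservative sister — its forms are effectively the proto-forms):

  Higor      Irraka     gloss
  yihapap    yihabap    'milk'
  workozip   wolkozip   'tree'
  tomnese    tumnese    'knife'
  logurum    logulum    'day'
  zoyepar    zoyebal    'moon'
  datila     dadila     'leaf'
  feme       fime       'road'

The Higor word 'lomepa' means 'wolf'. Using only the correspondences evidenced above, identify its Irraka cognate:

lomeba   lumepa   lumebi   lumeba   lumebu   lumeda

tomnese ~ tumnese — Higor o corresponds to Irraka u after a consonant, before a nasal.
yihapap ~ yihabap, zoyepar ~ zoyebal — Higor p corresponds to Irraka b between vowels (before a back vowel).
Applying these to Higor 'lomepa':
  lomepa → lumepa   (o→u after a consonant, before a nasal)
  lumepa → lumeba   (p→b between vowels (before a back vowel))
So the Irraka cognate is 'lumeba'.

lumeba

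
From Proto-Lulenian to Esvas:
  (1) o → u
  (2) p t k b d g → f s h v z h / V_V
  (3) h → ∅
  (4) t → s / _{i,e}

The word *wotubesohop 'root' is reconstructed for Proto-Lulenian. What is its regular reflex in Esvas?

wusuvesuup

Esvas: *wotubesohop > wutubesuhup > wusuvesuhup > wusuvesuup  (by vowel merger, intervocalic lenition, h-loss)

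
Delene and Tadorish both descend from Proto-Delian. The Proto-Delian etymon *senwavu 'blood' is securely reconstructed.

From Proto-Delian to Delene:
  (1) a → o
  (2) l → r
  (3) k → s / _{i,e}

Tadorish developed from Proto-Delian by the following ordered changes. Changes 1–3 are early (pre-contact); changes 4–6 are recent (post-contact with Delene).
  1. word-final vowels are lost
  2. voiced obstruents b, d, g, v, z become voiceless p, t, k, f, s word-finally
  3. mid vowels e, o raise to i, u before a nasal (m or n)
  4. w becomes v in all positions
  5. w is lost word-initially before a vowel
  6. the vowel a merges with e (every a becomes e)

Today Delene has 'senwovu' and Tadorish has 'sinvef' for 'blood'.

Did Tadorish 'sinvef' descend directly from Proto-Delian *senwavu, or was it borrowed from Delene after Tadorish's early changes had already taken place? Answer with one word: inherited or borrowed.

If inherited, *senwavu would pass through all of Tadorish's changes:
Tadorish: start from *senwavu.
  rule 1 (apocope): senwavu → senwav
  rule 2 (final devoicing): senwav → senwaf
  rule 3 (pre-nasal raising): senwaf → sinwaf
  rule 4 (unconditioned shift): sinwaf → sinvaf
  rule 5: no change — sinvaf
  rule 6 (vowel merger): sinvaf → sinvef
  ⇒ Tadorish sinvef
If borrowed from Delene 'senwovu' after the early changes, it would undergo only the recent ones:
  rule 4 (unconditioned shift): senwovu → senvovu
  rule 5 (glide loss): no change (senvovu)
  rule 6 (vowel merger): no change (senvovu)
  ⇒ as a loan: senvovu
Tadorish 'sinvef' matches the inherited outcome exactly, so it is an inherited cognate, not a loan.

inherited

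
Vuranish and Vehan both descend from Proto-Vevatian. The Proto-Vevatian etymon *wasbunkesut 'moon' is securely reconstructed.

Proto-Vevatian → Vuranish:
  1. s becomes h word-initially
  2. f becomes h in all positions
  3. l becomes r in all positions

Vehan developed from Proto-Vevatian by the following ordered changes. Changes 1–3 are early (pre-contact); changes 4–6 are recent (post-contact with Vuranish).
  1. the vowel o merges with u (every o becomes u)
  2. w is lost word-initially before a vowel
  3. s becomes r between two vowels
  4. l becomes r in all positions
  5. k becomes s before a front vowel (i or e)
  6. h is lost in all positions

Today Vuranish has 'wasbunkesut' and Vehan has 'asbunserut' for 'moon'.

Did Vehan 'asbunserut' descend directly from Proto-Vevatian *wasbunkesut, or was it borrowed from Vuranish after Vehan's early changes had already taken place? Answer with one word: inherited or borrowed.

inherited

If inherited, *wasbunkesut would pass through all of Vehan's changes:
Vehan: start from *wasbunkesut.
  rule 1: no change — wasbunkesut
  rule 2 (glide loss): wasbunkesut → asbunkesut
  rule 3 (rhotacism): asbunkesut → asbunkerut
  rule 4: no change — asbunkerut
  rule 5 (palatalisation): asbunkerut → asbunserut
  rule 6: no change — asbunserut
  ⇒ Vehan asbunserut
If borrowed from Vuranish 'wasbunkesut' after the early changes, it would undergo only the recent ones:
  rule 4 (unconditioned shift): no change (wasbunkesut)
  rule 5 (palatalisation): wasbunkesut → wasbunsesut
  rule 6 (h-loss): no change (wasbunsesut)
  ⇒ as a loan: wasbunsesut
Vehan 'asbunserut' matches the inherited outcome exactly, so it is an inherited cognate, not a loan.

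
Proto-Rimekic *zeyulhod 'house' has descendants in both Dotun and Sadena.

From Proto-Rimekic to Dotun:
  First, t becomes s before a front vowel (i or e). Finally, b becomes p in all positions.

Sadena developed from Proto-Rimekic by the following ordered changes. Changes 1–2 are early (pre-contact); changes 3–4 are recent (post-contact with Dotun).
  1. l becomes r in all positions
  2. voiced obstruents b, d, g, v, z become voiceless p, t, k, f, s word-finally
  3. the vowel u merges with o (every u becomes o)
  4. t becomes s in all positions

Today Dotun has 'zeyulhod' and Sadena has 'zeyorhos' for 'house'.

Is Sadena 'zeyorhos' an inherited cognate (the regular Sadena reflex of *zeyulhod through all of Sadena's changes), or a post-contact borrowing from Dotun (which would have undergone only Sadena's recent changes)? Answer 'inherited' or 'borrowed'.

inherited

If inherited, *zeyulhod would pass through all of Sadena's changes:
Sadena: *zeyulhod
  zeyulhod → zeyurhod   [unconditioned shift]
  zeyurhod → zeyurhot   [final devoicing]
  zeyurhot → zeyorhot   [vowel merger]
  zeyorhot → zeyorhos   [unconditioned shift]
  giving Sadena zeyorhos.
If borrowed from Dotun 'zeyulhod' after the early changes, it would undergo only the recent ones:
  rule 3 (vowel merger): zeyulhod → zeyolhod
  rule 4 (unconditioned shift): no change (zeyolhod)
  ⇒ as a loan: zeyolhod
Sadena 'zeyorhos' matches the inherited outcome exactly, so it is an inherited cognate, not a loan.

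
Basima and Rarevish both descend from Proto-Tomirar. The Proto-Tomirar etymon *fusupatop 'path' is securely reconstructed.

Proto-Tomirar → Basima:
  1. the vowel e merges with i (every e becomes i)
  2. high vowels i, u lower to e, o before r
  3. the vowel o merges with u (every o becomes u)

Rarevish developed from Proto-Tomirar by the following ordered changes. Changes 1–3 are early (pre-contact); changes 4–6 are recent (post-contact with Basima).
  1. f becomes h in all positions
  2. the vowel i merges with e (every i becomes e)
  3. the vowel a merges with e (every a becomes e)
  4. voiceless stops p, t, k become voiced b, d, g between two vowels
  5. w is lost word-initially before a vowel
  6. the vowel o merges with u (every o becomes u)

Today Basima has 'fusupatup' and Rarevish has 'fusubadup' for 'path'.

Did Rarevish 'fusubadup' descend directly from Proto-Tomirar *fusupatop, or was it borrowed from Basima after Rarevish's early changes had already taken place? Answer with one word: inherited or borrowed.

If inherited, *fusupatop would pass through all of Rarevish's changes:
Rarevish: start from *fusupatop.
  rule 1 (unconditioned shift): fusupatop → husupatop
  rule 2: no change — husupatop
  rule 3 (vowel merger): husupatop → husupetop
  rule 4 (intervocalic voicing): husupetop → husubedop
  rule 5: no change — husubedop
  rule 6 (vowel merger): husubedop → husubedup
  ⇒ Rarevish husubedup
If borrowed from Basima 'fusupatup' after the early changes, it would undergo only the recent ones:
  rule 4 (intervocalic voicing): fusupatup → fusubadup
  rule 5 (glide loss): no change (fusubadup)
  rule 6 (vowel merger): no change (fusubadup)
  ⇒ as a loan: fusubadup
Rarevish 'fusubadup' matches the loan outcome 'fusubadup', not the inherited 'husubedup' — it skipped the early Rarevish changes, so it was borrowed from Basima.

borrowed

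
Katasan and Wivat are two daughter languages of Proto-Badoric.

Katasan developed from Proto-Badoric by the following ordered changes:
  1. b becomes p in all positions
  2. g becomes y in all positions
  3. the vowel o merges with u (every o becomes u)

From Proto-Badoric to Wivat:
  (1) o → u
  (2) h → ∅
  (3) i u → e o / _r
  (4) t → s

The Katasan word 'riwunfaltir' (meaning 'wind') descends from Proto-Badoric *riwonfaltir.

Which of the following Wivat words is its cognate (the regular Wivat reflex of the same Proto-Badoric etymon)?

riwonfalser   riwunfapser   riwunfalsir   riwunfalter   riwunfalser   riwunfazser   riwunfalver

Wivat: start from *riwonfaltir.
  rule 1 (vowel merger): riwonfaltir → riwunfaltir
  rule 2: no change — riwunfaltir
  rule 3 (pre-rhotic lowering): riwunfaltir → riwunfalter
  rule 4 (unconditioned shift): riwunfalter → riwunfalser
  ⇒ Wivat riwunfalser
Among the options, 'riwunfalser' alone shows every Wivat change applied in order.

riwunfalser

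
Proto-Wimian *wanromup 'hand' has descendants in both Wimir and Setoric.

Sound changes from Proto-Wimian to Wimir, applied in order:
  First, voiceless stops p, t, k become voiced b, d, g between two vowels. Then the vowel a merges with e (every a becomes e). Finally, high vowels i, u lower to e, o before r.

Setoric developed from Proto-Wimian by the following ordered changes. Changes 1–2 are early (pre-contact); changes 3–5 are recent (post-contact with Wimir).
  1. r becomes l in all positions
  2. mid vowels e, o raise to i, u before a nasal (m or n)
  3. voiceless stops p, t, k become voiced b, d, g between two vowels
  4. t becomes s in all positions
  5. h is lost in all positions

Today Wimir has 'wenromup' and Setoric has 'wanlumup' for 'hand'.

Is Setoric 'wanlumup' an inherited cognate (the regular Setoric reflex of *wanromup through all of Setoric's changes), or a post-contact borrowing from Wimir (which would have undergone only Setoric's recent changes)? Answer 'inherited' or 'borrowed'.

inherited

If inherited, *wanromup would pass through all of Setoric's changes:
Setoric: *wanromup > wanlomup > wanlumup  (by unconditioned shift, pre-nasal raising)
If borrowed from Wimir 'wenromup' after the early changes, it would undergo only the recent ones:
  rule 3 (intervocalic voicing): no change (wenromup)
  rule 4 (unconditioned shift): no change (wenromup)
  rule 5 (h-loss): no change (wenromup)
  ⇒ as a loan: wenromup
Setoric 'wanlumup' matches the inherited outcome exactly, so it is an inherited cognate, not a loan.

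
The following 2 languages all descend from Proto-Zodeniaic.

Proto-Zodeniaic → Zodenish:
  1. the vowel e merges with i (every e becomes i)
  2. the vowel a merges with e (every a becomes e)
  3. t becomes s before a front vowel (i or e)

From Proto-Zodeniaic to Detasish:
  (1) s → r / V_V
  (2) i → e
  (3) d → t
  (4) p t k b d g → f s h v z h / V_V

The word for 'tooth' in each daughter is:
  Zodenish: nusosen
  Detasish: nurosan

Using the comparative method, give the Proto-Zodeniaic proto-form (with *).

*nusotan

Position 3: Zodenish has s, Detasish has r. Taking the neighbouring segments as reconstructed: Zodenish s can only go back to *s; Detasish r could go back to *s or *r — the one source consistent with every daughter is *s.
Position 6: Zodenish has e, Detasish has a. Detasish preserves a here (none of its changes turn any other segment into a), so the proto-segment is *a.
This points to *nusotan. Verify forward in each daughter:
Zodenish: *nusotan > nusoten > nusosen  (by vowel merger, palatalisation)
Detasish: *nusotan > nurotan > nurosan  (by rhotacism, intervocalic lenition)
Only *nusotan yields all of Zodenish nusosen, Detasish nurosan.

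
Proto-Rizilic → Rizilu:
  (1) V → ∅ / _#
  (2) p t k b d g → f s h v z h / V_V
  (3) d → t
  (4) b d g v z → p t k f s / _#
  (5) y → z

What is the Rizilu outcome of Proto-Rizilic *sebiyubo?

sevizup

Rizilu: *sebiyubo
  sebiyubo → sebiyub   [apocope]
  sebiyub → seviyub   [intervocalic lenition]
  seviyub (rule 3 does not apply)
  seviyub → seviyup   [final devoicing]
  seviyup → sevizup   [unconditioned shift]
  giving Rizilu sevizup.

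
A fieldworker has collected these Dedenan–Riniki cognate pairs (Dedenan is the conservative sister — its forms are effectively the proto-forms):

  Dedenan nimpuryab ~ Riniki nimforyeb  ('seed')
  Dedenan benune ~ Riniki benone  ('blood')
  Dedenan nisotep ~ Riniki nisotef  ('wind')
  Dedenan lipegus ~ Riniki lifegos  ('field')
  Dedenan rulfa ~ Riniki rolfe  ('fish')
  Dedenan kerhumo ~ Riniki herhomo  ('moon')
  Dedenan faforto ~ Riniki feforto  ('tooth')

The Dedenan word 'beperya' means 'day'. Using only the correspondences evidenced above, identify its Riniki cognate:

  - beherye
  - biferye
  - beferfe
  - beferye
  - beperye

beferye

lipegus ~ lifegos — Dedenan p corresponds to Riniki f between vowels (before a front vowel).
rulfa ~ rolfe — Dedenan a corresponds to Riniki e word-finally.
Applying these to Dedenan 'beperya':
  beperya → beferya   (p→f between vowels (before a front vowel))
  beferya → beferye   (a→e word-finally)
So the Riniki cognate is 'beferye'.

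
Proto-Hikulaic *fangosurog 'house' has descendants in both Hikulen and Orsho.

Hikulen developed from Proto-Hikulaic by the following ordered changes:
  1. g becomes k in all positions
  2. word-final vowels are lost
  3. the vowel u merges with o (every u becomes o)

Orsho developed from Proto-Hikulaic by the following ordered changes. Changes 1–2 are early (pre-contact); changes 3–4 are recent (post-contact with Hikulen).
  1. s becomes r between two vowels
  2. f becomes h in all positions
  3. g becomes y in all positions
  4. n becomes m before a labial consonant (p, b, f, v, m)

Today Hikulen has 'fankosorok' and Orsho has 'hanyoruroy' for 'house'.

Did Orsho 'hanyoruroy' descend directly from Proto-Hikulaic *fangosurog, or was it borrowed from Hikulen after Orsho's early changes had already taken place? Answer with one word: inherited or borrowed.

If inherited, *fangosurog would pass through all of Orsho's changes:
Orsho: start from *fangosurog.
  rule 1 (rhotacism): fangosurog → fangorurog
  rule 2 (unconditioned shift): fangorurog → hangorurog
  rule 3 (unconditioned shift): hangorurog → hanyoruroy
  rule 4: no change — hanyoruroy
  ⇒ Orsho hanyoruroy
If borrowed from Hikulen 'fankosorok' after the early changes, it would undergo only the recent ones:
  rule 3 (unconditioned shift): no change (fankosorok)
  rule 4 (nasal place assimilation): no change (fankosorok)
  ⇒ as a loan: fankosorok
Orsho 'hanyoruroy' matches the inherited outcome exactly, so it is an inherited cognate, not a loan.

inherited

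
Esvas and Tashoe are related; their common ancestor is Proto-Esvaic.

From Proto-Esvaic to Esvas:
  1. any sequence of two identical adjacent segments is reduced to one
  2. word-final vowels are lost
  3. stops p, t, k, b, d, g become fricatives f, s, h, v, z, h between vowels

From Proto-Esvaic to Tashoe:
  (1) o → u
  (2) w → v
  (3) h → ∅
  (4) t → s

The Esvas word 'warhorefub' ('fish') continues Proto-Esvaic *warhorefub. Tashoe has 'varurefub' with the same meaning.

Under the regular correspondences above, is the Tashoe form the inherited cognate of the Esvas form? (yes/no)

Derive the expected Tashoe reflex of *warhorefub:
Tashoe: start from *warhorefub.
  rule 1 (vowel merger): warhorefub → warhurefub
  rule 2 (unconditioned shift): warhurefub → varhurefub
  rule 3 (h-loss): varhurefub → varurefub
  rule 4: no change — varurefub
  ⇒ Tashoe varurefub
Tashoe 'varurefub' matches the regular reflex exactly, so the pair is cognate.

yes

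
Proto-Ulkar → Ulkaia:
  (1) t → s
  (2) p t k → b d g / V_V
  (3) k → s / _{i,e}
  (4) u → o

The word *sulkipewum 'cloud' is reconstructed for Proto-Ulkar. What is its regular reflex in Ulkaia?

Ulkaia: start from *sulkipewum.
  rule 1: no change — sulkipewum
  rule 2 (intervocalic voicing): sulkipewum → sulkibewum
  rule 3 (palatalisation): sulkibewum → sulsibewum
  rule 4 (vowel merger): sulsibewum → solsibewom
  ⇒ Ulkaia solsibewom

solsibewom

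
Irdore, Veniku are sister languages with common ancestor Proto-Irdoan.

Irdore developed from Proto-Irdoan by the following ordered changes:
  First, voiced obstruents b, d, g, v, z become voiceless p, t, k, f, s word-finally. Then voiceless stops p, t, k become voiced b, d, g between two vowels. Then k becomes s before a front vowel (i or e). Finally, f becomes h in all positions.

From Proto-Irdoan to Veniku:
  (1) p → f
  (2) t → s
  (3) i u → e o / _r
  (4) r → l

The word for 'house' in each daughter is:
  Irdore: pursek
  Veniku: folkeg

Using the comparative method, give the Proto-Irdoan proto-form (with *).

*purkeg

Position 4: Irdore has s, Veniku has k. Veniku preserves k here (none of its changes turn any other segment into k), so the proto-segment is *k.
Position 1: Irdore has p, Veniku has f. Taking the neighbouring segments as reconstructed: Irdore p can only go back to *p; Veniku f could go back to *p or *f — the one source consistent with every daughter is *p.
Position 3: Irdore has r, Veniku has l. Irdore preserves r here (none of its changes turn any other segment into r), so the proto-segment is *r.
This points to *purkeg. Verify forward in each daughter:
Irdore: *purkeg > purkek > pursek  (by final devoicing, palatalisation)
Veniku: *purkeg
  purkeg → furkeg   [unconditioned shift]
  furkeg (rule 2 does not apply)
  furkeg → forkeg   [pre-rhotic lowering]
  forkeg → folkeg   [unconditioned shift]
  giving Veniku folkeg.
*purkeg is the unique common source.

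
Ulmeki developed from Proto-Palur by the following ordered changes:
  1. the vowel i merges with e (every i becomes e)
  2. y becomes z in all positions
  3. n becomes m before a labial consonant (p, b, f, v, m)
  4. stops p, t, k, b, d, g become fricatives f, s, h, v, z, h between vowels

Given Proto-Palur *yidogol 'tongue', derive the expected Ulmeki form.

Ulmeki: *yidogol > yedogol > zedogol > zezohol  (by vowel merger, unconditioned shift, intervocalic lenition)

zezohol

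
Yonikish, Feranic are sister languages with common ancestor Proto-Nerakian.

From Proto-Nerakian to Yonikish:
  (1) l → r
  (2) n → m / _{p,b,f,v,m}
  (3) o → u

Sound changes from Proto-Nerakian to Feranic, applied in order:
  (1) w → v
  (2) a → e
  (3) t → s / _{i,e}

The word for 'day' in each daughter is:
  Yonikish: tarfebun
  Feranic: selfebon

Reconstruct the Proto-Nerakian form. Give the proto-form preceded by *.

*talfebon

Position 1: Yonikish has t, Feranic has s. Yonikish preserves t here (none of its changes turn any other segment into t), so the proto-segment is *t.
Position 2: Yonikish has a, Feranic has e. Yonikish preserves a here (none of its changes turn any other segment into a), so the proto-segment is *a.
Verify the candidate proto-form against each daughter:
Yonikish: *talfebon
  talfebon → tarfebon   [unconditioned shift]
  tarfebon (rule 2 does not apply)
  tarfebon → tarfebun   [vowel merger]
  giving Yonikish tarfebun.
Feranic: *talfebon
  talfebon (rule 1 does not apply)
  talfebon → telfebon   [vowel merger]
  telfebon → selfebon   [palatalisation]
  giving Feranic selfebon.
Only *talfebon yields all of Yonikish tarfebun, Feranic selfebon.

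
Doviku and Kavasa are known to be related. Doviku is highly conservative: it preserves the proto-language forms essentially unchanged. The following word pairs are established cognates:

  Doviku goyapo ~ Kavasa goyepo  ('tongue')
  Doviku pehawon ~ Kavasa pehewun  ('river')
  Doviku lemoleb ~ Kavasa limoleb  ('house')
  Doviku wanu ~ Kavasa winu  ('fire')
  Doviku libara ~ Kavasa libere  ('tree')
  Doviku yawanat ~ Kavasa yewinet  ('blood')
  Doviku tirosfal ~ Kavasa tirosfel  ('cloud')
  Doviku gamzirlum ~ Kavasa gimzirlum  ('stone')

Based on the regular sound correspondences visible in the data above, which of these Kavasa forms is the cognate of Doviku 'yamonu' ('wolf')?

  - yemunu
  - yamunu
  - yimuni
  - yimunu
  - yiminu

yimunu

gamzirlum ~ gimzirlum — Doviku a corresponds to Kavasa i after a consonant, before a nasal.
pehawon ~ pehewun — Doviku o corresponds to Kavasa u after a consonant, before a nasal.
Applying these to Doviku 'yamonu':
  yamonu → yimonu   (a→i after a consonant, before a nasal)
  yimonu → yimunu   (o→u after a consonant, before a nasal)
So the Kavasa cognate is 'yimunu'.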